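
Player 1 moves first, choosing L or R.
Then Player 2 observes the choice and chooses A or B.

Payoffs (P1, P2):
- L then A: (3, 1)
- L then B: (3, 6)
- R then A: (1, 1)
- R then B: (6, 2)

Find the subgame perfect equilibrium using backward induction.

P1 plays R, P2 plays B after L and B after R; Payoff (6, 2)

Work:
Backward induction:
After L: P2 chooses B → P1 gets 3
After R: P2 chooses B → P1 gets 6
P1 chooses R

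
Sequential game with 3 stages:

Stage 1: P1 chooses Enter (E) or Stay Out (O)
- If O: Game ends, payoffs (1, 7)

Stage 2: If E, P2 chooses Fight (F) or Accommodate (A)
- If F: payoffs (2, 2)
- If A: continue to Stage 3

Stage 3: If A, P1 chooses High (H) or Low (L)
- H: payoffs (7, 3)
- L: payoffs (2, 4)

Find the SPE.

SPE: (E, A, H); Outcome (7, 3)

Work:
Stage 3: P1 chooses H (7 vs 2)
Stage 2: P2: F->2, A->3 (anticipating H). Choose A
Stage 1: P1: O->1, E->7 (anticipating A, H). Choose E
SPE path: E -> A -> H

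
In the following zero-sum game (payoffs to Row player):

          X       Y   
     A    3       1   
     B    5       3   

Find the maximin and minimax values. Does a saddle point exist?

Maximin = 3, Minimax = 3, Saddle: True

Work:
Row minimums: [1, 3] → maximin = 3
Column maximums: [5, 3] → minimax = 3
Saddle point exists! Game value = 3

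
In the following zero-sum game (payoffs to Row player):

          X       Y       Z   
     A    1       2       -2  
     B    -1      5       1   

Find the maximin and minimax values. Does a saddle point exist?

Maximin = -1, Minimax = 1, Saddle: False

Work:
Row minimums: [-2, -1] → maximin = -1
Column maximums: [1, 5, 1] → minimax = 1
No saddle point (maximin ≠ minimax). Mixed strategy needed.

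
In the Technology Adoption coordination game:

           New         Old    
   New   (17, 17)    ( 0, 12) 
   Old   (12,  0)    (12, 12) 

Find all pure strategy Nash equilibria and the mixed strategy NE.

Pure NE: (New, New) and (Old, Old); Mixed NE: p = 0.7059, q = 0.7059

Work:
Check pure NE:
(New, New): (17, 17) - no unilateral deviation beneficial
(Old, Old): (12, 12) - no unilateral deviation beneficial
Mixed NE: P1 plays New with p = 0.7059, P2 plays New with q = 0.7059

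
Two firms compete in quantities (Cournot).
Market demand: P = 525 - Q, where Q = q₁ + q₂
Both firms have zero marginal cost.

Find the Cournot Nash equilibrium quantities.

q₁* = q₂* = 175.0; P* = 175.0

Work:
Profit: π_i = P·q_i = (a - q_i - q_j)·q_i
FOC: ∂π_i/∂q_i = a - 2q_i - q_j = 0
Reaction function: q_i = (525 - q_j)/2
Symmetry: q* = 525/3 = 175.0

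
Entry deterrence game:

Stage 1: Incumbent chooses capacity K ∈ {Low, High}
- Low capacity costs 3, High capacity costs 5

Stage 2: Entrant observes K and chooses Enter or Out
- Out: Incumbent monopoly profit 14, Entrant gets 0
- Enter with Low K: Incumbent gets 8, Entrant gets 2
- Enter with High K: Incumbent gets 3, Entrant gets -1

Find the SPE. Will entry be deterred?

SPE: (High, Enter|Low, Out|High); Entry deterred. Incumbent net profit = 9

Work:
After Low K: Entrant enters (2 > 0)
After High K: Entrant stays out (-1 < 0)
Incumbent: Low → 8−3=5, High → 14−5=9
Incumbent chooses High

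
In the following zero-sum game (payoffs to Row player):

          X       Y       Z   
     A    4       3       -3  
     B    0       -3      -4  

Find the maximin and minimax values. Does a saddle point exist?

Maximin = -3, Minimax = -3, Saddle: True

Work:
Row minimums: [-3, -4] → maximin = -3
Column maximums: [4, 3, -3] → minimax = -3
Saddle point exists! Game value = -3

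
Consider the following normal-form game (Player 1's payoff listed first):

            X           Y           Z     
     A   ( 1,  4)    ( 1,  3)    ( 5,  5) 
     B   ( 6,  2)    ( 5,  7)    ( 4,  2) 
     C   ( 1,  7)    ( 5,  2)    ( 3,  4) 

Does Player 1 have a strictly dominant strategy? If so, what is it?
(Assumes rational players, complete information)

No strictly dominant strategy exists for Player 1

Work:
A strategy strictly dominates another if it gives a strictly higher payoff against every opponent action. Compare each pair of P1's strategies column-by-column:
  A vs B: [1 vs 6, 1 vs 5, 5 vs 4] → A does not strictly dominate B (column X: 1 ≤ 6)
  A vs C: [1 vs 1, 1 vs 5, 5 vs 3] → A does not strictly dominate C (column X: 1 ≤ 1)
  B vs A: [6 vs 1, 5 vs 1, 4 vs 5] → B does not strictly dominate A (column Z: 4 ≤ 5)
  B vs C: [6 vs 1, 5 vs 5, 4 vs 3] → B does not strictly dominate C (column Y: 5 ≤ 5)
  C vs A: [1 vs 1, 5 vs 1, 3 vs 5] → C does not strictly dominate A (column X: 1 ≤ 1)
  C vs B: [1 vs 6, 5 vs 5, 3 vs 4] → C does not strictly dominate B (column X: 1 ≤ 6)
No single strategy strictly dominates all others → no strictly dominant strategy.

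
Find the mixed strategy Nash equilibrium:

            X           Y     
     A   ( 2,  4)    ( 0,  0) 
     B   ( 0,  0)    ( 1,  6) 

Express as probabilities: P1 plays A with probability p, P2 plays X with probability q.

p = 0.6, q = 0.3333

Work:
Find probabilities that make opponent indifferent:
P2 chooses q to make P1 indifferent between A and B
P1 chooses p to make P2 indifferent between X and Y
Mixed NE: P1 plays (A: 0.6, B: 0.4), P2 plays (X: 0.3333, Y: 0.6667)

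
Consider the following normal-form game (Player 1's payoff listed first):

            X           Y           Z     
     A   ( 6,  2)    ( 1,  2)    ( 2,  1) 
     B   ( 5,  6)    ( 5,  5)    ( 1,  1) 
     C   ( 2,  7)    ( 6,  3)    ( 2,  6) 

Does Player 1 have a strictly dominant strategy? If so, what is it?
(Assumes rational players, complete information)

No strictly dominant strategy exists for Player 1

Work:
A strategy strictly dominates another if it gives a strictly higher payoff against every opponent action. Compare each pair of P1's strategies column-by-column:
  A vs B: [6 vs 5, 1 vs 5, 2 vs 1] → A does not strictly dominate B (column Y: 1 ≤ 5)
  A vs C: [6 vs 2, 1 vs 6, 2 vs 2] → A does not strictly dominate C (column Y: 1 ≤ 6)
  B vs A: [5 vs 6, 5 vs 1, 1 vs 2] → B does not strictly dominate A (column X: 5 ≤ 6)
  B vs C: [5 vs 2, 5 vs 6, 1 vs 2] → B does not strictly dominate C (column Y: 5 ≤ 6)
  C vs A: [2 vs 6, 6 vs 1, 2 vs 2] → C does not strictly dominate A (column X: 2 ≤ 6)
  C vs B: [2 vs 5, 6 vs 5, 2 vs 1] → C does not strictly dominate B (column X: 2 ≤ 5)
No single strategy strictly dominates all others → no strictly dominant strategy.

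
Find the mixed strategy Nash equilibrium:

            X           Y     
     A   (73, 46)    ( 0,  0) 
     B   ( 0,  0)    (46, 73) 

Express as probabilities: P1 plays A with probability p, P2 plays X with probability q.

p = 0.6134, q = 0.3866

Work:
Find probabilities that make opponent indifferent:
P2 chooses q to make P1 indifferent between A and B
P1 chooses p to make P2 indifferent between X and Y
Mixed NE: P1 plays (A: 0.6134, B: 0.3866), P2 plays (X: 0.3866, Y: 0.6134)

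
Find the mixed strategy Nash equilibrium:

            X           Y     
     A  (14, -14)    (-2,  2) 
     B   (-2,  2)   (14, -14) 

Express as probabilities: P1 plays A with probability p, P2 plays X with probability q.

p = 0.5, q = 0.5

Work:
Find probabilities that make opponent indifferent:
P2 chooses q to make P1 indifferent between A and B
P1 chooses p to make P2 indifferent between X and Y
Mixed NE: P1 plays (A: 0.5, B: 0.5), P2 plays (X: 0.5, Y: 0.5)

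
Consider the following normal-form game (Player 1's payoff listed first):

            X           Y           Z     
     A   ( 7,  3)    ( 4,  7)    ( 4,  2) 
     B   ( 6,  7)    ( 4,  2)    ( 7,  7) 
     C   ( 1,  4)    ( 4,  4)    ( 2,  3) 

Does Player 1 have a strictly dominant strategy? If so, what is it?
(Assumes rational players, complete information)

No strictly dominant strategy exists for Player 1

Work:
A strategy strictly dominates another if it gives a strictly higher payoff against every opponent action. Compare each pair of P1's strategies column-by-column:
  A vs B: [7 vs 6, 4 vs 4, 4 vs 7] → A does not strictly dominate B (column Y: 4 ≤ 4)
  A vs C: [7 vs 1, 4 vs 4, 4 vs 2] → A does not strictly dominate C (column Y: 4 ≤ 4)
  B vs A: [6 vs 7, 4 vs 4, 7 vs 4] → B does not strictly dominate A (column X: 6 ≤ 7)
  B vs C: [6 vs 1, 4 vs 4, 7 vs 2] → B does not strictly dominate C (column Y: 4 ≤ 4)
  C vs A: [1 vs 7, 4 vs 4, 2 vs 4] → C does not strictly dominate A (column X: 1 ≤ 7)
  C vs B: [1 vs 6, 4 vs 4, 2 vs 7] → C does not strictly dominate B (column X: 1 ≤ 6)
No single strategy strictly dominates all others → no strictly dominant strategy.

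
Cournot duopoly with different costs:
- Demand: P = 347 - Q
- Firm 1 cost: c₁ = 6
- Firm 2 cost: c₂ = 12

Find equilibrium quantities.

q₁* = 115.67, q₂* = 109.67

Work:
Reaction: q₁ = (347 - 6 - q₂)/2
Reaction: q₂ = (347 - 12 - q₁)/2
Solve simultaneously:
q₁* = (347 - 2×6 + 12)/3 = 115.67
q₂* = (347 - 2×12 + 6)/3 = 109.67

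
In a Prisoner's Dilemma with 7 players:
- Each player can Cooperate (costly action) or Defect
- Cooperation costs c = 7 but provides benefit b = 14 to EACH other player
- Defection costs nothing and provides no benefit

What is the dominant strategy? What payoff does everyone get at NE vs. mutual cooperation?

Dominant: Defect; NE payoff = 0; Coop payoff = 77

Work:
Defect dominates (saves cost c = 7, benefit to others is external)
NE: All defect → everyone gets 0
If all cooperate: each receives (6)×14 - 7 = 77
Social dilemma: 77 > 0 but NE gives 0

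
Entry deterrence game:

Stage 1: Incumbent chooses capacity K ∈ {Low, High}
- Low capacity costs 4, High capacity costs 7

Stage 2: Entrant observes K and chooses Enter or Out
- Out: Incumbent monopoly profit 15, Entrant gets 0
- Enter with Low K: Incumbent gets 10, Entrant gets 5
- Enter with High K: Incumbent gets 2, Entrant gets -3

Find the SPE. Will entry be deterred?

SPE: (High, Enter|Low, Out|High); Entry deterred. Incumbent net profit = 8

Work:
After Low K: Entrant enters (5 > 0)
After High K: Entrant stays out (-3 < 0)
Incumbent: Low → 10−4=6, High → 15−7=8
Incumbent chooses High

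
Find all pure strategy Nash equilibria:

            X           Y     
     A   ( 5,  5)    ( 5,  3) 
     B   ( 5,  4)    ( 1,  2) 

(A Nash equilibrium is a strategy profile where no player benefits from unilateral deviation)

Nash equilibrium: (A, X), (B, X)

Work:
Best responses:
  P1 vs X: payoffs [5, 5] → best response A/B (payoff 5)
  P1 vs Y: payoffs [5, 1] → best response A (payoff 5)
  P2 vs A: payoffs [5, 3] → best response X (payoff 5)
  P2 vs B: payoffs [4, 2] → best response X (payoff 4)
Mutual best responses: (A,X), (B,X) → Nash equilibria.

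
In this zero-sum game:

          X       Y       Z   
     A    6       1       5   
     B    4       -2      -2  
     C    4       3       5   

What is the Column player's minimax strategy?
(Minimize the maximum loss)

Column should play Y, value = 3

Work:
Column player minimizes Row's maximum payoff:
Column X: max payoff to Row = 6
Column Y: max payoff to Row = 3
Column Z: max payoff to Row = 5
Minimum is 3, achieved by column Y.
Minimax strategy: Y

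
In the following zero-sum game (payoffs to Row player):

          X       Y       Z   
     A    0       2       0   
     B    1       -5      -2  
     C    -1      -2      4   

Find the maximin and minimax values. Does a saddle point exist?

Maximin = 0, Minimax = 1, Saddle: False

Work:
Row minimums: [0, -5, -2] → maximin = 0
Column maximums: [1, 2, 4] → minimax = 1
No saddle point (maximin ≠ minimax). Mixed strategy needed.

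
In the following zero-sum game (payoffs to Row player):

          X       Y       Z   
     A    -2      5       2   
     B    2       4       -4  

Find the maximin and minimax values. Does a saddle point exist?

Maximin = -2, Minimax = 2, Saddle: False

Work:
Row minimums: [-2, -4] → maximin = -2
Column maximums: [2, 5, 2] → minimax = 2
No saddle point (maximin ≠ minimax). Mixed strategy needed.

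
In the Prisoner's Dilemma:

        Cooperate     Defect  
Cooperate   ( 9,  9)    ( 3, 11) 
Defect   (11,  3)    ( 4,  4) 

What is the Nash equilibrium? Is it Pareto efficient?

(Defect, Defect) is NE; not Pareto efficient

Work:
Defect dominates Cooperate for both players:
If P2 cooperates: Defect (11) > Cooperate (9)
If P2 defects: Defect (4) > Cooperate (3)
NE: (Defect, Defect) with payoff (4, 4)
But (Cooperate, Cooperate) = (9, 9) Pareto dominates (4, 4)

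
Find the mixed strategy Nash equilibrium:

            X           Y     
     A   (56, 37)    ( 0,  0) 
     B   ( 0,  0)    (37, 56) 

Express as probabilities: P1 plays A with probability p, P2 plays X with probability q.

p = 0.6022, q = 0.3978

Work:
Find probabilities that make opponent indifferent:
P2 chooses q to make P1 indifferent between A and B
P1 chooses p to make P2 indifferent between X and Y
Mixed NE: P1 plays (A: 0.6022, B: 0.3978), P2 plays (X: 0.3978, Y: 0.6022)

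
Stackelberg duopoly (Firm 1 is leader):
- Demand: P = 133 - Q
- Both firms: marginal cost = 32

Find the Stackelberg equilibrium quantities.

q₁* (leader) = 50.5, q₂* (follower) = 25.25

Work:
Follower's reaction: q₂ = (a - c - q₁)/2
Leader substitutes: π₁ = q₁·(a - q₁ - (a-c-q₁)/2 - c)
FOC: q₁* = (133 - 32)/2 = 50.50
Then: q₂* = (133 - 32 - 50.5)/2 = 25.25
Leader has first-mover advantage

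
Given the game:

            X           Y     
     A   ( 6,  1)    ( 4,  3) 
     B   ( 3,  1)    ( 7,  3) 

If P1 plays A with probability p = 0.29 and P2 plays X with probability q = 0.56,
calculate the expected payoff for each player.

E[P1] = 4.8644, E[P2] = 1.88

Work:
E[P1] = p·q·π₁(A,X) + p·(1-q)·π₁(A,Y) + (1-p)·q·π₁(B,X) + (1-p)·(1-q)·π₁(B,Y)
= 0.29·0.56·6 + 0.29·0.44·4 + 0.71·0.56·3 + 0.71·0.44·7
= 4.8644

E[P2] = 1.88 (similar calculation)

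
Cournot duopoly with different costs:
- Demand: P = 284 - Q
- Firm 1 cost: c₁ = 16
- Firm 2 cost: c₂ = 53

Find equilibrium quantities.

q₁* = 101.67, q₂* = 64.67

Work:
Reaction: q₁ = (284 - 16 - q₂)/2
Reaction: q₂ = (284 - 53 - q₁)/2
Solve simultaneously:
q₁* = (284 - 2×16 + 53)/3 = 101.67
q₂* = (284 - 2×53 + 16)/3 = 64.67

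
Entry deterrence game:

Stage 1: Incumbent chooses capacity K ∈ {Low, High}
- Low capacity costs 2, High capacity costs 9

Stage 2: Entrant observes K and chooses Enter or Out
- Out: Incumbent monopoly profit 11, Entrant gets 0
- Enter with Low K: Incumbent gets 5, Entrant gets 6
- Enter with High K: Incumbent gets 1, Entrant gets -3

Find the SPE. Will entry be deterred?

SPE: (Low, Enter|Low, Out|High); Entry not deterred. Incumbent net profit = 3, Entrant gets 6

Work:
After Low K: Entrant enters (6 > 0)
After High K: Entrant stays out (-3 < 0)
Incumbent: Low → 5−2=3, High → 11−9=2
Incumbent chooses Low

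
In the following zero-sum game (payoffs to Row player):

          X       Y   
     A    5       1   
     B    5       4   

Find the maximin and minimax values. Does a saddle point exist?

Maximin = 4, Minimax = 4, Saddle: True

Work:
Row minimums: [1, 4] → maximin = 4
Column maximums: [5, 4] → minimax = 4
Saddle point exists! Game value = 4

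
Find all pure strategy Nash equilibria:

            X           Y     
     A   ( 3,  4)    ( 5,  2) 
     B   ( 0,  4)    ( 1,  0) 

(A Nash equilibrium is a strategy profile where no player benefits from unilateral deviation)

Nash equilibrium: (A, X)

Work:
Best responses:
  P1 vs X: payoffs [3, 0] → best response A (payoff 3)
  P1 vs Y: payoffs [5, 1] → best response A (payoff 5)
  P2 vs A: payoffs [4, 2] → best response X (payoff 4)
  P2 vs B: payoffs [4, 0] → best response X (payoff 4)
Mutual best responses: (A,X) → Nash equilibria.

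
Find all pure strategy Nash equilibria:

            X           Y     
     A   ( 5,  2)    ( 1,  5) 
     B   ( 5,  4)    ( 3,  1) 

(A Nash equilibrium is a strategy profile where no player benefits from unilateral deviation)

Nash equilibrium: (B, X)

Work:
Best responses:
  P1 vs X: payoffs [5, 5] → best response A/B (payoff 5)
  P1 vs Y: payoffs [1, 3] → best response B (payoff 3)
  P2 vs A: payoffs [2, 5] → best response Y (payoff 5)
  P2 vs B: payoffs [4, 1] → best response X (payoff 4)
Mutual best responses: (B,X) → Nash equilibria.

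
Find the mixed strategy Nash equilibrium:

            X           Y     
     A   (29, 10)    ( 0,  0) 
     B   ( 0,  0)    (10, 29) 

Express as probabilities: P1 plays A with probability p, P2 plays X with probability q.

p = 0.7436, q = 0.2564

Work:
Find probabilities that make opponent indifferent:
P2 chooses q to make P1 indifferent between A and B
P1 chooses p to make P2 indifferent between X and Y
Mixed NE: P1 plays (A: 0.7436, B: 0.2564), P2 plays (X: 0.2564, Y: 0.7436)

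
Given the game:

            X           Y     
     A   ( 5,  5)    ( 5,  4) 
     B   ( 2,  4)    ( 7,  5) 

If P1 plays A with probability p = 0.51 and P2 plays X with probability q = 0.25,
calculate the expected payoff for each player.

E[P1] = 5.3675, E[P2] = 4.495

Work:
E[P1] = p·q·π₁(A,X) + p·(1-q)·π₁(A,Y) + (1-p)·q·π₁(B,X) + (1-p)·(1-q)·π₁(B,Y)
= 0.51·0.25·5 + 0.51·0.75·5 + 0.49·0.25·2 + 0.49·0.75·7
= 5.3675

E[P2] = 4.495 (similar calculation)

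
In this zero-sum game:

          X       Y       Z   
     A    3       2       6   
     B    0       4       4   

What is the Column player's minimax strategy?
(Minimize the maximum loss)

Column should play X, value = 3

Work:
Column player minimizes Row's maximum payoff:
Column X: max payoff to Row = 3
Column Y: max payoff to Row = 4
Column Z: max payoff to Row = 6
Minimum is 3, achieved by column X.
Minimax strategy: X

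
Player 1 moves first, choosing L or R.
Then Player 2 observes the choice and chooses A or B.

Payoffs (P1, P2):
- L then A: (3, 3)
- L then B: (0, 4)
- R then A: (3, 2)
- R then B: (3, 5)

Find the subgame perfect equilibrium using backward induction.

P1 plays R, P2 plays B after L and B after R; Payoff (3, 5)

Work:
Backward induction:
After L: P2 chooses B → P1 gets 0
After R: P2 chooses B → P1 gets 3
P1 chooses R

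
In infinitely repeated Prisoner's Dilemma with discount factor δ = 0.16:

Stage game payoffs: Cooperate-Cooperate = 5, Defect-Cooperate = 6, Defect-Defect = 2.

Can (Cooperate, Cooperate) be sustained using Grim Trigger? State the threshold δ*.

δ* = 0.25; since δ = 0.16 < 0.25, cooperation cannot be sustained

Work:
For Grim Trigger:
Cooperate forever: 5/(1-δ)
Defect then punished: 6 + 2·δ/(1-δ)
Need: 5/(1-δ) ≥ 6 + 2·δ/(1-δ)
Solving: δ ≥ (T-R)/(T-P) = (6-5)/(6-2) = 0.25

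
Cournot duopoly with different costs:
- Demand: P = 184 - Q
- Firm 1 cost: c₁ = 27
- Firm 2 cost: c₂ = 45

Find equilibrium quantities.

q₁* = 58.33, q₂* = 40.33

Work:
Reaction: q₁ = (184 - 27 - q₂)/2
Reaction: q₂ = (184 - 45 - q₁)/2
Solve simultaneously:
q₁* = (184 - 2×27 + 45)/3 = 58.33
q₂* = (184 - 2×45 + 27)/3 = 40.33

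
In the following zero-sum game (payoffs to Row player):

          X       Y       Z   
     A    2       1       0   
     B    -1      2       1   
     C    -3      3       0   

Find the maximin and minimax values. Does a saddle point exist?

Maximin = 0, Minimax = 1, Saddle: False

Work:
Row minimums: [0, -1, -3] → maximin = 0
Column maximums: [2, 3, 1] → minimax = 1
No saddle point (maximin ≠ minimax). Mixed strategy needed.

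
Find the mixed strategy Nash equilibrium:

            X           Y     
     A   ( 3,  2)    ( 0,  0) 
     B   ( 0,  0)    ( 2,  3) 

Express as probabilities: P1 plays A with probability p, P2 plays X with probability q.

p = 0.6, q = 0.4

Work:
Find probabilities that make opponent indifferent:
P2 chooses q to make P1 indifferent between A and B
P1 chooses p to make P2 indifferent between X and Y
Mixed NE: P1 plays (A: 0.6, B: 0.4), P2 plays (X: 0.4, Y: 0.6)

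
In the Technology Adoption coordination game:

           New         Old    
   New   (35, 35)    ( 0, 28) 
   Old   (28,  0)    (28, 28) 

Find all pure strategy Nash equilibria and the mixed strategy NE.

Pure NE: (New, New) and (Old, Old); Mixed NE: p = 0.8, q = 0.8

Work:
Check pure NE:
(New, New): (35, 35) - no unilateral deviation beneficial
(Old, Old): (28, 28) - no unilateral deviation beneficial
Mixed NE: P1 plays New with p = 0.8, P2 plays New with q = 0.8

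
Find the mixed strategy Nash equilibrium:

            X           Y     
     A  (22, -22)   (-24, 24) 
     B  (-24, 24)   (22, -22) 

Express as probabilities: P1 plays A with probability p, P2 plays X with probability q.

p = 0.5, q = 0.5

Work:
Find probabilities that make opponent indifferent:
P2 chooses q to make P1 indifferent between A and B
P1 chooses p to make P2 indifferent between X and Y
Mixed NE: P1 plays (A: 0.5, B: 0.5), P2 plays (X: 0.5, Y: 0.5)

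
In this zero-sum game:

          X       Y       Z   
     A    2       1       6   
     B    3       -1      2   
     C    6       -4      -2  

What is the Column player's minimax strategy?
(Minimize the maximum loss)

Column should play Y, value = 1

Work:
Column player minimizes Row's maximum payoff:
Column X: max payoff to Row = 6
Column Y: max payoff to Row = 1
Column Z: max payoff to Row = 6
Minimum is 1, achieved by column Y.
Minimax strategy: Y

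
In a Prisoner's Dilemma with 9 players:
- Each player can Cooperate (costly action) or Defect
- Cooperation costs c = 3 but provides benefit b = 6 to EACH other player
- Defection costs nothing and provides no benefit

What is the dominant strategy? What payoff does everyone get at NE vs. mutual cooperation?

Dominant: Defect; NE payoff = 0; Coop payoff = 45

Work:
Defect dominates (saves cost c = 3, benefit to others is external)
NE: All defect → everyone gets 0
If all cooperate: each receives (8)×6 - 3 = 45
Social dilemma: 45 > 0 but NE gives 0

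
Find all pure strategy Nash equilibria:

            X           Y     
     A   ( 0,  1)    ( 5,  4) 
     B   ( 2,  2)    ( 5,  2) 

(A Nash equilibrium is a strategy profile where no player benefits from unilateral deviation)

Nash equilibrium: (A, Y), (B, X), (B, Y)

Work:
Best responses:
  P1 vs X: payoffs [0, 2] → best response B (payoff 2)
  P1 vs Y: payoffs [5, 5] → best response A/B (payoff 5)
  P2 vs A: payoffs [1, 4] → best response Y (payoff 4)
  P2 vs B: payoffs [2, 2] → best response X/Y (payoff 2)
Mutual best responses: (A,Y), (B,X), (B,Y) → Nash equilibria.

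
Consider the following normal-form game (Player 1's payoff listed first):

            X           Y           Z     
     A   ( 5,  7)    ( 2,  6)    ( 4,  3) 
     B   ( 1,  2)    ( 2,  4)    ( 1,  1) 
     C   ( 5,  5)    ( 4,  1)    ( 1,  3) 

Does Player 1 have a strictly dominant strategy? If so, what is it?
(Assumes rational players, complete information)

No strictly dominant strategy exists for Player 1

Work:
A strategy strictly dominates another if it gives a strictly higher payoff against every opponent action. Compare each pair of P1's strategies column-by-column:
  A vs B: [5 vs 1, 2 vs 2, 4 vs 1] → A does not strictly dominate B (column Y: 2 ≤ 2)
  A vs C: [5 vs 5, 2 vs 4, 4 vs 1] → A does not strictly dominate C (column X: 5 ≤ 5)
  B vs A: [1 vs 5, 2 vs 2, 1 vs 4] → B does not strictly dominate A (column X: 1 ≤ 5)
  B vs C: [1 vs 5, 2 vs 4, 1 vs 1] → B does not strictly dominate C (column X: 1 ≤ 5)
  C vs A: [5 vs 5, 4 vs 2, 1 vs 4] → C does not strictly dominate A (column X: 5 ≤ 5)
  C vs B: [5 vs 1, 4 vs 2, 1 vs 1] → C does not strictly dominate B (column Z: 1 ≤ 1)
No single strategy strictly dominates all others → no strictly dominant strategy.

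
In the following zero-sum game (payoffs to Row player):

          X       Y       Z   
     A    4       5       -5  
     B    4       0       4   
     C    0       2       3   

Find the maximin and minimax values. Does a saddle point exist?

Maximin = 0, Minimax = 4, Saddle: False

Work:
Row minimums: [-5, 0, 0] → maximin = 0
Column maximums: [4, 5, 4] → minimax = 4
No saddle point (maximin ≠ minimax). Mixed strategy needed.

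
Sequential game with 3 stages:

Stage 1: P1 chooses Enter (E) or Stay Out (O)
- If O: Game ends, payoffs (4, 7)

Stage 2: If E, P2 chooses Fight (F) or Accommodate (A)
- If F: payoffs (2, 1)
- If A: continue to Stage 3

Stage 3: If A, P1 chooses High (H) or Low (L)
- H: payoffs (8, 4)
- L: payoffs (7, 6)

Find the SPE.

SPE: (E, A, H); Outcome (8, 4)

Work:
Stage 3: P1 chooses H (8 vs 7)
Stage 2: P2: F->1, A->4 (anticipating H). Choose A
Stage 1: P1: O->4, E->8 (anticipating A, H). Choose E
SPE path: E -> A -> H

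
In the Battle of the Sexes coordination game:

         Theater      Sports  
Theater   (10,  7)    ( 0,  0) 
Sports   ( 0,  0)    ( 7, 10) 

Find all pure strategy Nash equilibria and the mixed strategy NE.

Pure NE: (Theater, Theater) and (Sports, Sports); Mixed NE: p = 0.5882, q = 0.4118

Work:
Check pure NE:
(Theater, Theater): (10, 7) - no unilateral deviation beneficial
(Sports, Sports): (7, 10) - no unilateral deviation beneficial
Mixed NE: P1 plays Theater with p = 0.5882, P2 plays Theater with q = 0.4118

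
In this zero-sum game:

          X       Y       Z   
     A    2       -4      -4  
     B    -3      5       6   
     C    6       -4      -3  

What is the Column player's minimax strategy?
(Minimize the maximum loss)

Column should play Y, value = 5

Work:
Column player minimizes Row's maximum payoff:
Column X: max payoff to Row = 6
Column Y: max payoff to Row = 5
Column Z: max payoff to Row = 6
Minimum is 5, achieved by column Y.
Minimax strategy: Y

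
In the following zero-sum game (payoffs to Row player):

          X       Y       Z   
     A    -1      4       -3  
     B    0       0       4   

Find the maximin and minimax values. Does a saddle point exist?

Maximin = 0, Minimax = 0, Saddle: True

Work:
Row minimums: [-3, 0] → maximin = 0
Column maximums: [0, 4, 4] → minimax = 0
Saddle point exists! Game value = 0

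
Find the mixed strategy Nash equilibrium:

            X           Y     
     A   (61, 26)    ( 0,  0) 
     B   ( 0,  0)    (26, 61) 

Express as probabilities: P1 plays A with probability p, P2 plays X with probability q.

p = 0.7011, q = 0.2989

Work:
Find probabilities that make opponent indifferent:
P2 chooses q to make P1 indifferent between A and B
P1 chooses p to make P2 indifferent between X and Y
Mixed NE: P1 plays (A: 0.7011, B: 0.2989), P2 plays (X: 0.2989, Y: 0.7011)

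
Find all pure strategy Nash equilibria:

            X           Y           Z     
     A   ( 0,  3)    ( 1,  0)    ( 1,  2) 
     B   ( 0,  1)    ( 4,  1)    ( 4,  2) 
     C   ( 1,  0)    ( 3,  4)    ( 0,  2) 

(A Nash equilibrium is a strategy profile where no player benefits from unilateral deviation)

Nash equilibrium: (B, Z)

Work:
Best responses:
  P1 vs X: payoffs [0, 0, 1] → best response C (payoff 1)
  P1 vs Y: payoffs [1, 4, 3] → best response B (payoff 4)
  P1 vs Z: payoffs [1, 4, 0] → best response B (payoff 4)
  P2 vs A: payoffs [3, 0, 2] → best response X (payoff 3)
  P2 vs B: payoffs [1, 1, 2] → best response Z (payoff 2)
  P2 vs C: payoffs [0, 4, 2] → best response Y (payoff 4)
Mutual best responses: (B,Z) → Nash equilibria.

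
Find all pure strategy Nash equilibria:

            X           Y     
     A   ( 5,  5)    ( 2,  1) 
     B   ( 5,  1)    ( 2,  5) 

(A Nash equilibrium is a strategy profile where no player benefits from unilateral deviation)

Nash equilibrium: (A, X), (B, Y)

Work:
Best responses:
  P1 vs X: payoffs [5, 5] → best response A/B (payoff 5)
  P1 vs Y: payoffs [2, 2] → best response A/B (payoff 2)
  P2 vs A: payoffs [5, 1] → best response X (payoff 5)
  P2 vs B: payoffs [1, 5] → best response Y (payoff 5)
Mutual best responses: (A,X), (B,Y) → Nash equilibria.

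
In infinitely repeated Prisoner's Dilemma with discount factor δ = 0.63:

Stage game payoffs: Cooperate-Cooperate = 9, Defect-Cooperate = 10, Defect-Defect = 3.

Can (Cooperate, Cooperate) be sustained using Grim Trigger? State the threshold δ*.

δ* = 0.1429; since δ = 0.63 ≥ 0.1429, cooperation can be sustained

Work:
For Grim Trigger:
Cooperate forever: 9/(1-δ)
Defect then punished: 10 + 3·δ/(1-δ)
Need: 9/(1-δ) ≥ 10 + 3·δ/(1-δ)
Solving: δ ≥ (T-R)/(T-P) = (10-9)/(10-3) = 0.1429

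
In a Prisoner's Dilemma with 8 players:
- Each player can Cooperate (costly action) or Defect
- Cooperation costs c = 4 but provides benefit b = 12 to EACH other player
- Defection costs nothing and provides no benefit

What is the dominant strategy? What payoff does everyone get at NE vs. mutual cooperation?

Dominant: Defect; NE payoff = 0; Coop payoff = 80

Work:
Defect dominates (saves cost c = 4, benefit to others is external)
NE: All defect → everyone gets 0
If all cooperate: each receives (7)×12 - 4 = 80
Social dilemma: 80 > 0 but NE gives 0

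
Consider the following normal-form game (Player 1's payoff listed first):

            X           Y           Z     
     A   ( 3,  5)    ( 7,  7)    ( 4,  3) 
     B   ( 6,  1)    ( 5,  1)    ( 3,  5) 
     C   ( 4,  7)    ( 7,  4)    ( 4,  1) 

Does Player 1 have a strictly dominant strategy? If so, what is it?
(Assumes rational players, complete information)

No strictly dominant strategy exists for Player 1

Work:
A strategy strictly dominates another if it gives a strictly higher payoff against every opponent action. Compare each pair of P1's strategies column-by-column:
  A vs B: [3 vs 6, 7 vs 5, 4 vs 3] → A does not strictly dominate B (column X: 3 ≤ 6)
  A vs C: [3 vs 4, 7 vs 7, 4 vs 4] → A does not strictly dominate C (column X: 3 ≤ 4)
  B vs A: [6 vs 3, 5 vs 7, 3 vs 4] → B does not strictly dominate A (column Y: 5 ≤ 7)
  B vs C: [6 vs 4, 5 vs 7, 3 vs 4] → B does not strictly dominate C (column Y: 5 ≤ 7)
  C vs A: [4 vs 3, 7 vs 7, 4 vs 4] → C does not strictly dominate A (column Y: 7 ≤ 7)
  C vs B: [4 vs 6, 7 vs 5, 4 vs 3] → C does not strictly dominate B (column X: 4 ≤ 6)
No single strategy strictly dominates all others → no strictly dominant strategy.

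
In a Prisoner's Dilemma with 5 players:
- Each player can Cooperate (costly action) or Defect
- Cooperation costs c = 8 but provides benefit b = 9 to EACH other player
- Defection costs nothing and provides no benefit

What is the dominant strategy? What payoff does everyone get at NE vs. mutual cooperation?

Dominant: Defect; NE payoff = 0; Coop payoff = 28

Work:
Defect dominates (saves cost c = 8, benefit to others is external)
NE: All defect → everyone gets 0
If all cooperate: each receives (4)×9 - 8 = 28
Social dilemma: 28 > 0 but NE gives 0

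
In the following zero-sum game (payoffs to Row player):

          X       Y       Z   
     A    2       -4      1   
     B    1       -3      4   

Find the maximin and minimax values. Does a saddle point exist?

Maximin = -3, Minimax = -3, Saddle: True

Work:
Row minimums: [-4, -3] → maximin = -3
Column maximums: [2, -3, 4] → minimax = -3
Saddle point exists! Game value = -3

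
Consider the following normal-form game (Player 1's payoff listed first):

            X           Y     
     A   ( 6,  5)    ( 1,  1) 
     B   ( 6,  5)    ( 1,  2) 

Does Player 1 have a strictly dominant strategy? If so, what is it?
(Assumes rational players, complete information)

No strictly dominant strategy exists for Player 1

Work:
A strategy strictly dominates another if it gives a strictly higher payoff against every opponent action. Compare each pair of P1's strategies column-by-column:
  A vs B: [6 vs 6, 1 vs 1] → A does not strictly dominate B (column X: 6 ≤ 6)
  B vs A: [6 vs 6, 1 vs 1] → B does not strictly dominate A (column X: 6 ≤ 6)
No single strategy strictly dominates all others → no strictly dominant strategy.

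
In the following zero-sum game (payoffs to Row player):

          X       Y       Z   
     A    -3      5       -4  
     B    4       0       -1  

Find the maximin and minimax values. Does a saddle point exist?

Maximin = -1, Minimax = -1, Saddle: True

Work:
Row minimums: [-4, -1] → maximin = -1
Column maximums: [4, 5, -1] → minimax = -1
Saddle point exists! Game value = -1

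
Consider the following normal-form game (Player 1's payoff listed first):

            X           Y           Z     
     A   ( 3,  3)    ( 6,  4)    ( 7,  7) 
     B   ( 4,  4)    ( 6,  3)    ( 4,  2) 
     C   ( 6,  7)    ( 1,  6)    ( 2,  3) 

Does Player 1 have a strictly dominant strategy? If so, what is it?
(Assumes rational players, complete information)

No strictly dominant strategy exists for Player 1

Work:
A strategy strictly dominates another if it gives a strictly higher payoff against every opponent action. Compare each pair of P1's strategies column-by-column:
  A vs B: [3 vs 4, 6 vs 6, 7 vs 4] → A does not strictly dominate B (column X: 3 ≤ 4)
  A vs C: [3 vs 6, 6 vs 1, 7 vs 2] → A does not strictly dominate C (column X: 3 ≤ 6)
  B vs A: [4 vs 3, 6 vs 6, 4 vs 7] → B does not strictly dominate A (column Y: 6 ≤ 6)
  B vs C: [4 vs 6, 6 vs 1, 4 vs 2] → B does not strictly dominate C (column X: 4 ≤ 6)
  C vs A: [6 vs 3, 1 vs 6, 2 vs 7] → C does not strictly dominate A (column Y: 1 ≤ 6)
  C vs B: [6 vs 4, 1 vs 6, 2 vs 4] → C does not strictly dominate B (column Y: 1 ≤ 6)
No single strategy strictly dominates all others → no strictly dominant strategy.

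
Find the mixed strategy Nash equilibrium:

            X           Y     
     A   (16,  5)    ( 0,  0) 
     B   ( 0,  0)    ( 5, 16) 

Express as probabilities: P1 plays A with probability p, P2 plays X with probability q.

p = 0.7619, q = 0.2381

Work:
Find probabilities that make opponent indifferent:
P2 chooses q to make P1 indifferent between A and B
P1 chooses p to make P2 indifferent between X and Y
Mixed NE: P1 plays (A: 0.7619, B: 0.2381), P2 plays (X: 0.2381, Y: 0.7619)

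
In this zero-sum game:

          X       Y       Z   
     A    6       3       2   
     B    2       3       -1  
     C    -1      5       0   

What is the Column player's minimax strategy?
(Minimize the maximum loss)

Column should play Z, value = 2

Work:
Column player minimizes Row's maximum payoff:
Column X: max payoff to Row = 6
Column Y: max payoff to Row = 5
Column Z: max payoff to Row = 2
Minimum is 2, achieved by column Z.
Minimax strategy: Z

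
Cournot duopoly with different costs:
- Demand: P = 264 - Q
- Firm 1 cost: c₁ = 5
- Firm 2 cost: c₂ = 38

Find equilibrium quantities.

q₁* = 97.33, q₂* = 64.33

Work:
Reaction: q₁ = (264 - 5 - q₂)/2
Reaction: q₂ = (264 - 38 - q₁)/2
Solve simultaneously:
q₁* = (264 - 2×5 + 38)/3 = 97.33
q₂* = (264 - 2×38 + 5)/3 = 64.33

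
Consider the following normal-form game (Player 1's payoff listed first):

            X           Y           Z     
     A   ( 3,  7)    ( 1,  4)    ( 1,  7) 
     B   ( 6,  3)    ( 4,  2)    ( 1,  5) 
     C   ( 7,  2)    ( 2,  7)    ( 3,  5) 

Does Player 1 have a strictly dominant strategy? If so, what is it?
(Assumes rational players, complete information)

No strictly dominant strategy exists for Player 1

Work:
A strategy strictly dominates another if it gives a strictly higher payoff against every opponent action. Compare each pair of P1's strategies column-by-column:
  A vs B: [3 vs 6, 1 vs 4, 1 vs 1] → A does not strictly dominate B (column X: 3 ≤ 6)
  A vs C: [3 vs 7, 1 vs 2, 1 vs 3] → A does not strictly dominate C (column X: 3 ≤ 7)
  B vs A: [6 vs 3, 4 vs 1, 1 vs 1] → B does not strictly dominate A (column Z: 1 ≤ 1)
  B vs C: [6 vs 7, 4 vs 2, 1 vs 3] → B does not strictly dominate C (column X: 6 ≤ 7)
  C vs A: [7 vs 3, 2 vs 1, 3 vs 1] → C strictly dominates A
  C vs B: [7 vs 6, 2 vs 4, 3 vs 1] → C does not strictly dominate B (column Y: 2 ≤ 4)
No single strategy strictly dominates all others → no strictly dominant strategy.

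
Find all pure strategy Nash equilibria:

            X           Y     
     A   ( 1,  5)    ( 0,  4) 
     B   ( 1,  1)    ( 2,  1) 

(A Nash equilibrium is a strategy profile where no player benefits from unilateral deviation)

Nash equilibrium: (A, X), (B, X), (B, Y)

Work:
Best responses:
  P1 vs X: payoffs [1, 1] → best response A/B (payoff 1)
  P1 vs Y: payoffs [0, 2] → best response B (payoff 2)
  P2 vs A: payoffs [5, 4] → best response X (payoff 5)
  P2 vs B: payoffs [1, 1] → best response X/Y (payoff 1)
Mutual best responses: (A,X), (B,X), (B,Y) → Nash equilibria.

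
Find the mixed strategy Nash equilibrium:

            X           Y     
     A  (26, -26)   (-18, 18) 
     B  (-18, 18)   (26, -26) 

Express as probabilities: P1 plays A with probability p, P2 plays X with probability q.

p = 0.5, q = 0.5

Work:
Find probabilities that make opponent indifferent:
P2 chooses q to make P1 indifferent between A and B
P1 chooses p to make P2 indifferent between X and Y
Mixed NE: P1 plays (A: 0.5, B: 0.5), P2 plays (X: 0.5, Y: 0.5)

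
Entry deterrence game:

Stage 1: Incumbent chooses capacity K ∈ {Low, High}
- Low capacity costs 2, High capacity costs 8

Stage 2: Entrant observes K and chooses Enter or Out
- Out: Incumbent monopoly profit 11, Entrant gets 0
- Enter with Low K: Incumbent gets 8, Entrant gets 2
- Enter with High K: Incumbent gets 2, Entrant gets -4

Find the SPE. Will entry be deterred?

SPE: (Low, Enter|Low, Out|High); Entry not deterred. Incumbent net profit = 6, Entrant gets 2

Work:
After Low K: Entrant enters (2 > 0)
After High K: Entrant stays out (-4 < 0)
Incumbent: Low → 8−2=6, High → 11−8=3
Incumbent chooses Low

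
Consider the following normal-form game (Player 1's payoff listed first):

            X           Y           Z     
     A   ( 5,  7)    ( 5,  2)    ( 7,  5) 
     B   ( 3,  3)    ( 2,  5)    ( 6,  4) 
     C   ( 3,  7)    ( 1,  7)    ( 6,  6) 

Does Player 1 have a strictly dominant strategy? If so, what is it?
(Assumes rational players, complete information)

Yes, Player 1's strictly dominant strategy is A

Work:
A strategy strictly dominates another if it gives a strictly higher payoff against every opponent action. Compare each pair of P1's strategies column-by-column:
  A vs B: [5 vs 3, 5 vs 2, 7 vs 6] → A strictly dominates B
  A vs C: [5 vs 3, 5 vs 1, 7 vs 6] → A strictly dominates C
  B vs A: [3 vs 5, 2 vs 5, 6 vs 7] → B does not strictly dominate A (column X: 3 ≤ 5)
  B vs C: [3 vs 3, 2 vs 1, 6 vs 6] → B does not strictly dominate C (column X: 3 ≤ 3)
  C vs A: [3 vs 5, 1 vs 5, 6 vs 7] → C does not strictly dominate A (column X: 3 ≤ 5)
  C vs B: [3 vs 3, 1 vs 2, 6 vs 6] → C does not strictly dominate B (column X: 3 ≤ 3)
A strictly dominates every other strategy → strictly dominant.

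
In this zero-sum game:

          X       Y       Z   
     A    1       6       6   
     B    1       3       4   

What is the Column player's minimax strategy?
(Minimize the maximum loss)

Column should play X, value = 1

Work:
Column player minimizes Row's maximum payoff:
Column X: max payoff to Row = 1
Column Y: max payoff to Row = 6
Column Z: max payoff to Row = 6
Minimum is 1, achieved by column X.
Minimax strategy: X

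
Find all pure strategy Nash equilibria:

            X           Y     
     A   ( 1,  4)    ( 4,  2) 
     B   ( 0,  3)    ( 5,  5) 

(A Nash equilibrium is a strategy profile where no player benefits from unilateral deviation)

Nash equilibrium: (A, X), (B, Y)

Work:
Best responses:
  P1 vs X: payoffs [1, 0] → best response A (payoff 1)
  P1 vs Y: payoffs [4, 5] → best response B (payoff 5)
  P2 vs A: payoffs [4, 2] → best response X (payoff 4)
  P2 vs B: payoffs [3, 5] → best response Y (payoff 5)
Mutual best responses: (A,X), (B,Y) → Nash equilibria.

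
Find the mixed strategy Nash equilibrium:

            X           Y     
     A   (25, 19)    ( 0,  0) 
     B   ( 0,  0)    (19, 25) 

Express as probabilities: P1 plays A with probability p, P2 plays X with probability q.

p = 0.5682, q = 0.4318

Work:
Find probabilities that make opponent indifferent:
P2 chooses q to make P1 indifferent between A and B
P1 chooses p to make P2 indifferent between X and Y
Mixed NE: P1 plays (A: 0.5682, B: 0.4318), P2 plays (X: 0.4318, Y: 0.5682)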